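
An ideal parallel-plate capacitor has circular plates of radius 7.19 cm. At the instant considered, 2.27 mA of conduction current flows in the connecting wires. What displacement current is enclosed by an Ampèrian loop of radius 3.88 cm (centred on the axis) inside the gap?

No conduction current crosses the gap, so I_d there equals the 2.27×10^-3 A in the leads.
Through an area πr² the displacement current is I_d·(πr²/πR²) = I_d (r/R)² = 6.61×10^-4 A.

6.61×10^-4 A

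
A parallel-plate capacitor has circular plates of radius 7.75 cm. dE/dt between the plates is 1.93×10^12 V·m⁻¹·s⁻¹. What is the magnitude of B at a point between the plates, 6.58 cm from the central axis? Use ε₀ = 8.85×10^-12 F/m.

7.06×10^-7 T

I_d = ε₀ dΦ_E/dt = ε₀ πR² (dE/dt) = (8.85×10^-12)(0.01887)(1.93×10^12) = 0.3223 A through the full plate area.
For r < R the Ampère–Maxwell law gives B(2πr) = μ₀ I_d (r²/R²), so B = μ₀ I_d r/(2πR²) = (4π×10^-7)(0.3223)(0.0658)/(2π·0.0775²) = 7.06×10^-7 T.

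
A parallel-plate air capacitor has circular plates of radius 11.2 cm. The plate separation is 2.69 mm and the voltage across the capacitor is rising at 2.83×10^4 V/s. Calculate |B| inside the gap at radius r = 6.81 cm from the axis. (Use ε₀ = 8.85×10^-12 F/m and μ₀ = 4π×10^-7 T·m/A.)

With E = V/d, dE/dt = 1.052×10^7 V/(m·s) and πR² = 0.03941 m², giving I_d = ε₀ πR² dE/dt = 3.669×10^-6 A.
For r < R the Ampère–Maxwell law gives B(2πr) = μ₀ I_d (r²/R²), so B = μ₀ I_d r/(2πR²) = (4π×10^-7)(3.669×10^-6)(0.0681)/(2π·0.112²) = 3.98×10^-12 T.

3.98×10^-12 T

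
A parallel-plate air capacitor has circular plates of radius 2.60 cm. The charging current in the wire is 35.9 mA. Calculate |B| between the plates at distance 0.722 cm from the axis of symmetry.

No conduction current crosses the gap, so I_d there equals the 0.0359 A in the leads.
For r < R the Ampère–Maxwell law gives B(2πr) = μ₀ I_d (r²/R²), so B = μ₀ I_d r/(2πR²) = (4π×10^-7)(0.0359)(7.22×10^-3)/(2π·0.0260²) = 7.67×10^-8 T.

7.67×10^-8 T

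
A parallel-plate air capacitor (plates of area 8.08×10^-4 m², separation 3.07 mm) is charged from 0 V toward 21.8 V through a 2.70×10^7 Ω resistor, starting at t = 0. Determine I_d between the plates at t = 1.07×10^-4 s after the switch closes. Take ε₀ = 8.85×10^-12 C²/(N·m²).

C = ε₀A/d = (8.85×10^-12)(8.08×10^-4)/(3.07×10^-3) = 2.329×10^-12 F and τ = RC = 6.288×10^-5 s. I_d in the gap equals the RC charging current.
I_d(t) = (V₀/R) e^(−t/τ) = 8.074×10^-7 · e^(−1.702) = 1.47×10^-7 A.

1.47×10^-7 A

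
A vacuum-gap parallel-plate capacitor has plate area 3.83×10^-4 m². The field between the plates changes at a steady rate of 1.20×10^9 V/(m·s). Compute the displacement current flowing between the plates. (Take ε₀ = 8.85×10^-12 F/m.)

The displacement current is ε₀ times dΦ_E/dt = ε₀ A dE/dt = (8.85×10^-12)(3.83×10^-4)(1.20×10^9) = 4.07×10^-6 A.

4.07×10^-6 A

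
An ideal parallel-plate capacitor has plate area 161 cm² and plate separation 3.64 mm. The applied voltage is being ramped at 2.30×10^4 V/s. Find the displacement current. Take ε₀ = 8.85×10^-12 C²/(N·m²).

The field between the plates is E = V/d, so dE/dt = (2.30×10^4)/(3.64×10^-3 m) = 6.319×10^6 V/(m·s).
I_d = ε₀ A (dE/dt) = (8.85×10^-12)(0.0161)(6.319×10^6) = 9.00×10^-7 A.

9.00×10^-7 A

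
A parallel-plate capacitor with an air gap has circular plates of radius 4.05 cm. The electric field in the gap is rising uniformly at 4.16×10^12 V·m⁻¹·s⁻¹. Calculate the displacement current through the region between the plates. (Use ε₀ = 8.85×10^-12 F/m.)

0.190 A

The displacement current is ε₀ times dΦ_E/dt = ε₀ A dE/dt = (8.85×10^-12)(5.153×10^-3)(4.16×10^12) = 0.190 A.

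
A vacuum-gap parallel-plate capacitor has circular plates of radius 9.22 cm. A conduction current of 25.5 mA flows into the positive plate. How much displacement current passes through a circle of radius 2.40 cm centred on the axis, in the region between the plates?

Between the plates the displacement current equals the wire current: I_d = 25.5 mA = 0.0255 A.
The field is uniform, so I_d,enc = I_d (r/R)² = (0.0255)(2.40/9.22)² = 1.73×10^-3 A.

1.73×10^-3 A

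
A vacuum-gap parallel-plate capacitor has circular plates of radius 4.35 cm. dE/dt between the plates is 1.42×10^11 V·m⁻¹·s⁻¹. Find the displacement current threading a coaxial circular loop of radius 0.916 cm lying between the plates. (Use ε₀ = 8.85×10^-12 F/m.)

3.31×10^-4 A

I_d = ε₀ dΦ_E/dt = ε₀ πR² (dE/dt) = (8.85×10^-12)(5.945×10^-3)(1.42×10^11) = 7.471×10^-3 A through the full plate area.
Since J_d is uniform, the enclosed fraction is (r/R)² = 0.04434, giving I_d,enc = 3.31×10^-4 A.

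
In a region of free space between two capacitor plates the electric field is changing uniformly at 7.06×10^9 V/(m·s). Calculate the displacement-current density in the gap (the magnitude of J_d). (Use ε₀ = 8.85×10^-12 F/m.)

0.0625 A/m²

J_d = ε₀ ∂E/∂t, so J_d = 0.0625 A/m².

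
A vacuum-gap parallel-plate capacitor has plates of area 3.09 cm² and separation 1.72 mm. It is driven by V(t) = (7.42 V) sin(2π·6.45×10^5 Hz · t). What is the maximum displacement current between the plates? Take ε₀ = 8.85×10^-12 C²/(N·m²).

4.78×10^-5 A

(dE/dt)_max = V₀ω/d = 1.748×10^10 V/(m·s); ω = 2πf = 4.053×10^6 rad/s.
I_d,max = ε₀ A (dE/dt)_max = (8.85×10^-12)(3.09×10^-4)(1.748×10^10) = 4.78×10^-5 A.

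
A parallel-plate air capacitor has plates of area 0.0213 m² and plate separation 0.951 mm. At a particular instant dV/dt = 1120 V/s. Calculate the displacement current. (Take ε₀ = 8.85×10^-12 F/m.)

2.22×10^-7 A

E = V/d so dE/dt = (dV/dt)/d = 1.178×10^6 V/(m·s), and I_d = ε₀ A dE/dt = (8.85×10^-12)(0.0213)(1.178×10^6) = 2.22×10^-7 A.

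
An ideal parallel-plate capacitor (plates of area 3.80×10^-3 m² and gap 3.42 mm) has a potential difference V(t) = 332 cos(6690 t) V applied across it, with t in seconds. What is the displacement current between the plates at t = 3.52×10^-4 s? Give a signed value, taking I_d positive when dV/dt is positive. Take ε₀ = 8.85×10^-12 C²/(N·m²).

-1.55×10^-5 A

C = ε₀A/d = (8.85×10^-12)(3.80×10^-3)/(3.42×10^-3) = 9.833×10^-12 F. dV/dt = V₀ω·−sin(ωt); at ωt = 2.35488 rad this factor is -0.7080.
I_d = C dV/dt = (9.833×10^-12)(332)(6690)(-0.7080) = -1.55×10^-5 A.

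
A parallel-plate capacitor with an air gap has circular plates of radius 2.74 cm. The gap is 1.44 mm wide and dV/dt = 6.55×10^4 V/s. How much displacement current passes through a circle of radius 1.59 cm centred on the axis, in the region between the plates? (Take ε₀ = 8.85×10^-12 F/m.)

3.20×10^-7 A

dE/dt = (dV/dt)/d = 4.549×10^7 V/(m·s); I_d = ε₀(πR²)(dE/dt) = (8.85×10^-12)(2.359×10^-3)(4.549×10^7) = 9.497×10^-7 A.
The field is uniform, so I_d,enc = I_d (r/R)² = (9.497×10^-7)(1.59/2.74)² = 3.20×10^-7 A.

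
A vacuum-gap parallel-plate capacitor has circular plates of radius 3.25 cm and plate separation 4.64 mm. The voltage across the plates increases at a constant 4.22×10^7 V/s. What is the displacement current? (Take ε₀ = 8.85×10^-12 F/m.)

2.67×10^-4 A

C = ε₀A/d = (8.85×10^-12)(3.318×10^-3)/(4.64×10^-3) = 6.329×10^-12 F.
I_d = C dV/dt = (6.329×10^-12)(4.22×10^7) = 2.67×10^-4 A.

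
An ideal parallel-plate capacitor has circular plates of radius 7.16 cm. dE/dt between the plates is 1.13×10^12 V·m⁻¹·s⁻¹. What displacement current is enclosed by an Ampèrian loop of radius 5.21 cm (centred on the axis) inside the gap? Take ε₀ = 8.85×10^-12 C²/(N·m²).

0.0853 A

Total displacement current: I_d = ε₀(πR²)(dE/dt) = (8.85×10^-12)(0.01611)(1.13×10^12) = 0.1611 A.
Through an area πr² the displacement current is I_d·(πr²/πR²) = I_d (r/R)² = 0.0853 A.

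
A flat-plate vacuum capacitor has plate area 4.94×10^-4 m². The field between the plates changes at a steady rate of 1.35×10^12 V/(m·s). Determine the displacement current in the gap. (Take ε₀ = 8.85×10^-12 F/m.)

5.90×10^-3 A

With a uniform field, Φ_E = EA, so I_d = ε₀ A dE/dt = 5.90×10^-3 A.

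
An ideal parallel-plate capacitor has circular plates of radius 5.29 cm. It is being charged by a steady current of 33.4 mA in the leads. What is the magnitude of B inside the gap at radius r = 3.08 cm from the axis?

7.35×10^-8 T

Between the plates the displacement current equals the wire current: I_d = 33.4 mA = 0.0334 A.
An Ampèrian loop of radius r encloses a fraction (r/R)² of I_d. Then B·2πr = μ₀ I_d (r/R)², giving B = μ₀ I_d r/(2πR²) = 7.35×10^-8 T.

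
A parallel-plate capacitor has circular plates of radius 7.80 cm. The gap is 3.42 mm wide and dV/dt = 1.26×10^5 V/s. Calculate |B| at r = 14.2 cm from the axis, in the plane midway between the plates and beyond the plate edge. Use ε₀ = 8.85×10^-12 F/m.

8.78×10^-12 T

I_d = C dV/dt with C = ε₀πR²/d = 4.945×10^-11 F, so I_d = (4.945×10^-11)(1.26×10^5) = 6.231×10^-6 A.
With r > R the enclosed displacement current is the full I_d; B = μ₀ I_d / (2πr) = 8.78×10^-12 T.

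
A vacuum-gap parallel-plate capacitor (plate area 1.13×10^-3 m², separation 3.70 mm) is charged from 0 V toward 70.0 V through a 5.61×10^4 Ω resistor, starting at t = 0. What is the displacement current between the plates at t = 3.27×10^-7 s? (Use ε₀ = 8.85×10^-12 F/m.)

1.44×10^-4 A

With C = ε₀A/d = (8.85×10^-12)(1.13×10^-3)/(3.70×10^-3) = 2.703×10^-12 F, the time constant is τ = RC = 1.516×10^-7 s, so t/τ = 2.157 and e^(−t/τ) = 0.1157.
I_d = I_cond = (V₀/R) e^(−t/τ) = (1.248×10^-3)(0.1157) = 1.44×10^-4 A.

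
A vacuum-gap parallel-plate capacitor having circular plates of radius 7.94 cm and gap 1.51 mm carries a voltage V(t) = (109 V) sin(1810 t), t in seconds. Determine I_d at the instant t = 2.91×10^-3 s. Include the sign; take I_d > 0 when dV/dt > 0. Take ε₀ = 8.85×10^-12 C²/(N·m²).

1.21×10^-5 A

dV/dt = (109)(1810)·cos(5.2671) = 1.039×10^5 V/s.
I_d = C dV/dt with C = ε₀A/d = (8.85×10^-12)(0.01981)/(1.51×10^-3) = 1.161×10^-10 F, so I_d = (1.161×10^-10)(1.039×10^5) = 1.21×10^-5 A.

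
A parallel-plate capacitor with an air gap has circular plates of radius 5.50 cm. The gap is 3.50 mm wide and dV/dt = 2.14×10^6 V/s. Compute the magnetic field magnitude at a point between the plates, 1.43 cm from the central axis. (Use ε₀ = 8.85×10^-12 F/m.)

4.86×10^-11 T

dE/dt = (dV/dt)/d = 6.114×10^8 V/(m·s); I_d = ε₀(πR²)(dE/dt) = (8.85×10^-12)(9.503×10^-3)(6.114×10^8) = 5.142×10^-5 A.
An Ampèrian loop of radius r encloses a fraction (r/R)² of I_d. Then B·2πr = μ₀ I_d (r/R)², giving B = μ₀ I_d r/(2πR²) = 4.86×10^-11 T.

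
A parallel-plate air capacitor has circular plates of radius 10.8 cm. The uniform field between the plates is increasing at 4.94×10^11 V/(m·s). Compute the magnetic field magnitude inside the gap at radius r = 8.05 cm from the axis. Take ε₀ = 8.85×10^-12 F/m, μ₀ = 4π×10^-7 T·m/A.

2.21×10^-7 T

Through the whole plate area (πR² = 0.03664 m²), I_d = ε₀ πR² dE/dt = 0.1602 A.
∮B·dl = μ₀ I_d,enc with I_d,enc = I_d r²/R² = 0.08900 A; so B = μ₀ I_d,enc/(2πr) = 2.21×10^-7 T.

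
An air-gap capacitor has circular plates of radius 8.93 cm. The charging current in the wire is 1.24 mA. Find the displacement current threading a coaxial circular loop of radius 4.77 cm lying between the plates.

Between the plates the displacement current equals the wire current: I_d = 1.24 mA = 1.24×10^-3 A.
Since J_d is uniform, the enclosed fraction is (r/R)² = 0.2853, giving I_d,enc = 3.54×10^-4 A.

3.54×10^-4 A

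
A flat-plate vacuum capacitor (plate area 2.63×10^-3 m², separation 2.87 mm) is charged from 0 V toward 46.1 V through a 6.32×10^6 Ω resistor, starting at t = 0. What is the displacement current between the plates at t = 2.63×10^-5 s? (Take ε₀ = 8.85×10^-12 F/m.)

With C = ε₀A/d = (8.85×10^-12)(2.63×10^-3)/(2.87×10^-3) = 8.110×10^-12 F, the time constant is τ = RC = 5.126×10^-5 s, so t/τ = 0.5131 and e^(−t/τ) = 0.5986.
I_d = I_cond = (V₀/R) e^(−t/τ) = (7.294×10^-6)(0.5986) = 4.37×10^-6 A.

4.37×10^-6 A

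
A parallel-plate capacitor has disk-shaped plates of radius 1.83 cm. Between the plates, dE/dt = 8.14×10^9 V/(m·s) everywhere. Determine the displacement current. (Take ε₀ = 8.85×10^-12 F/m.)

7.58×10^-5 A

I_d = ε₀ A (dE/dt) = (8.85×10^-12)(1.052×10^-3 m²)(8.14×10^9) = 7.58×10^-5 A.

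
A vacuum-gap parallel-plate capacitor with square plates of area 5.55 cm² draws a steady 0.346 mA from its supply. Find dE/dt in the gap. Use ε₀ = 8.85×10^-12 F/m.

Charge continuity gives I_d = I = 3.46×10^-4 A between the plates.
Inverting I_d = ε₀ A dE/dt gives dE/dt = 3.46×10^-4 / (8.85×10^-12 · 5.55×10^-4) = 7.04×10^10 V/(m·s).

7.04×10^10 V/(m·s)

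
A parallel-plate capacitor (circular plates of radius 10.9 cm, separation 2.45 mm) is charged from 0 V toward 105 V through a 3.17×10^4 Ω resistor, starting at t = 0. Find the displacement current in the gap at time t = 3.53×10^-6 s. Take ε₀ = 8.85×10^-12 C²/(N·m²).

1.45×10^-3 A

With C = ε₀A/d = (8.85×10^-12)(0.03733)/(2.45×10^-3) = 1.348×10^-10 F, the time constant is τ = RC = 4.273×10^-6 s, so t/τ = 0.8261 and e^(−t/τ) = 0.4378.
I_d = I_cond = (V₀/R) e^(−t/τ) = (3.312×10^-3)(0.4378) = 1.45×10^-3 A.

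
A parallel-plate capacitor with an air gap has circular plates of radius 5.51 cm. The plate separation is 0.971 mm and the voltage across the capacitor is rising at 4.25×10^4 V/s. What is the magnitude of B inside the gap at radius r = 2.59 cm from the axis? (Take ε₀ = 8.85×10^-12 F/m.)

6.30×10^-12 T

dE/dt = (dV/dt)/d = 4.377×10^7 V/(m·s); I_d = ε₀(πR²)(dE/dt) = (8.85×10^-12)(9.538×10^-3)(4.377×10^7) = 3.695×10^-6 A.
∮B·dl = μ₀ I_d,enc with I_d,enc = I_d r²/R² = 8.164×10^-7 A; so B = μ₀ I_d,enc/(2πr) = 6.30×10^-12 T.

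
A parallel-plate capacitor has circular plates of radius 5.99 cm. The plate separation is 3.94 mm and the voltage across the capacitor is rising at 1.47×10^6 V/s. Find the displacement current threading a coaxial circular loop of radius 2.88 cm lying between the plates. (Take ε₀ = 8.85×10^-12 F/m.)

dE/dt = (dV/dt)/d = 3.731×10^8 V/(m·s); I_d = ε₀(πR²)(dE/dt) = (8.85×10^-12)(0.01127)(3.731×10^8) = 3.721×10^-5 A.
Through an area πr² the displacement current is I_d·(πr²/πR²) = I_d (r/R)² = 8.60×10^-6 A.

8.60×10^-6 A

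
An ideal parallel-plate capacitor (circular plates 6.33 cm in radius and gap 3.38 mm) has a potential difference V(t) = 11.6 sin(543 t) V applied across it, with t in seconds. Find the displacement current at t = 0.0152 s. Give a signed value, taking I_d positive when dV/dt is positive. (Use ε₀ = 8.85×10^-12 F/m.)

-8.08×10^-8 A

dE/dt = (V₀ω/d)·cos(ωt) with ωt = 8.2536 rad: (11.6)(543)(-0.3891)/(3.38×10^-3) = -7.251×10^5 V/(m·s).
I_d = ε₀ A dE/dt = (8.85×10^-12)(0.01259)(-7.251×10^5) = -8.08×10^-8 A.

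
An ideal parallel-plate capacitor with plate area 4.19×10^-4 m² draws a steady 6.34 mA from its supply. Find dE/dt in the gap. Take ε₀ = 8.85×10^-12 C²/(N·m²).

1.71×10^12 V/(m·s)

Charge continuity gives I_d = I = 6.34×10^-3 A between the plates.
Inverting I_d = ε₀ A dE/dt gives dE/dt = 6.34×10^-3 / (8.85×10^-12 · 4.19×10^-4) = 1.71×10^12 V/(m·s).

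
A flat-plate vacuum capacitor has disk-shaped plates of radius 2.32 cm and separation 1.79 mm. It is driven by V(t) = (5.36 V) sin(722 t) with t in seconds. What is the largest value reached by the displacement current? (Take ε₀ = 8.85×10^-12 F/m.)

C = ε₀A/d = (8.85×10^-12)(1.691×10^-3)/(1.79×10^-3) = 8.361×10^-12 F; ω = 722 rad/s.
I_d = C dV/dt, so |I_d|_max = C V₀ ω = (8.361×10^-12)(5.36)(722) = 3.24×10^-8 A.

3.24×10^-8 A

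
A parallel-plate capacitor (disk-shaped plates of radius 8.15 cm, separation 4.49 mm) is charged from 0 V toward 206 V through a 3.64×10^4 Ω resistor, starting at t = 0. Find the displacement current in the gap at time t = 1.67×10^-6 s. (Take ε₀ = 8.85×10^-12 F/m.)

1.85×10^-3 A

C = ε₀A/d = (8.85×10^-12)(0.02087)/(4.49×10^-3) = 4.114×10^-11 F and τ = RC = 1.497×10^-6 s. I_d in the gap equals the RC charging current.
I_d(t) = (V₀/R) e^(−t/τ) = 5.659×10^-3 · e^(−1.116) = 1.85×10^-3 A.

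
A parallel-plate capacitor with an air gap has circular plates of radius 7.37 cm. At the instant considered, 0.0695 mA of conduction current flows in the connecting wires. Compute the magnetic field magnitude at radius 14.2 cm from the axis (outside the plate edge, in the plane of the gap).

Between the plates the displacement current equals the wire current: I_d = 0.0695 mA = 6.95×10^-5 A.
For r ≥ R the full I_d is enclosed: B = μ₀ I_d/(2πr) = (4π×10^-7)(6.95×10^-5)/(2π·0.142) = 9.79×10^-11 T.

9.79×10^-11 T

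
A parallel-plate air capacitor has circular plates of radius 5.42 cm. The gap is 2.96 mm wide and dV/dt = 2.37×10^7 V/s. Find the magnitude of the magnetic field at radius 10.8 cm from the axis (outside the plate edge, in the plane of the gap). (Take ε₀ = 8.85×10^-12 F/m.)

I_d = C dV/dt with C = ε₀πR²/d = 2.759×10^-11 F, so I_d = (2.759×10^-11)(2.37×10^7) = 6.539×10^-4 A.
For r ≥ R the full I_d is enclosed: B = μ₀ I_d/(2πr) = (4π×10^-7)(6.539×10^-4)/(2π·0.108) = 1.21×10^-9 T.

1.21×10^-9 T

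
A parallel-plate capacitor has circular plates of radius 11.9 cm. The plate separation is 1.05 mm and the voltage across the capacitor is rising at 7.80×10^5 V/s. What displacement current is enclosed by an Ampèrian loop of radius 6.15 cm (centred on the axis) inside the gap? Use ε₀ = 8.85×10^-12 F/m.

I_d = C dV/dt with C = ε₀πR²/d = 3.750×10^-10 F, so I_d = (3.750×10^-10)(7.80×10^5) = 2.925×10^-4 A.
Through an area πr² the displacement current is I_d·(πr²/πR²) = I_d (r/R)² = 7.81×10^-5 A.

7.81×10^-5 A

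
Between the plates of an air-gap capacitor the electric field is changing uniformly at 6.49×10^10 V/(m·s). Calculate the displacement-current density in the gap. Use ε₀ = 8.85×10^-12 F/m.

J_d = ε₀ dE/dt = (8.85×10^-12)(6.49×10^10) = 0.574 A/m².

0.574 A/m²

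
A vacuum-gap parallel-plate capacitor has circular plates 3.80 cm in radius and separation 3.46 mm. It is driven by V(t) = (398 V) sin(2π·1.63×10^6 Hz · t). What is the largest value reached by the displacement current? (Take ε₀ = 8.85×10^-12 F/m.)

0.0473 A

C = ε₀A/d = (8.85×10^-12)(4.536×10^-3)/(3.46×10^-3) = 1.160×10^-11 F; ω = 2πf = 1.024×10^7 rad/s.
I_d = C dV/dt, so |I_d|_max = C V₀ ω = (1.160×10^-11)(398)(1.024×10^7) = 0.0473 A.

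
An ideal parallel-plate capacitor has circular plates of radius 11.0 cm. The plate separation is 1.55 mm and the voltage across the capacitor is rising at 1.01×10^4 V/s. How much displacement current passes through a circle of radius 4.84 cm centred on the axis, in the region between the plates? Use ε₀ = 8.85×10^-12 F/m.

dE/dt = (dV/dt)/d = 6.516×10^6 V/(m·s); I_d = ε₀(πR²)(dE/dt) = (8.85×10^-12)(0.03801)(6.516×10^6) = 2.192×10^-6 A.
Since J_d is uniform, the enclosed fraction is (r/R)² = 0.1936, giving I_d,enc = 4.24×10^-7 A.

4.24×10^-7 A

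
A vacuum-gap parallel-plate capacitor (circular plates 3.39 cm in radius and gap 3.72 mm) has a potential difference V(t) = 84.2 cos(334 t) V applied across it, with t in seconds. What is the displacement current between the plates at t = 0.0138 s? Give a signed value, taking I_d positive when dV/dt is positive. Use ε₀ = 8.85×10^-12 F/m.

dV/dt = (84.2)(334)·−sin(4.6092) = 2.797×10^4 V/s.
I_d = C dV/dt with C = ε₀A/d = (8.85×10^-12)(3.610×10^-3)/(3.72×10^-3) = 8.588×10^-12 F, so I_d = (8.588×10^-12)(2.797×10^4) = 2.40×10^-7 A.

2.40×10^-7 A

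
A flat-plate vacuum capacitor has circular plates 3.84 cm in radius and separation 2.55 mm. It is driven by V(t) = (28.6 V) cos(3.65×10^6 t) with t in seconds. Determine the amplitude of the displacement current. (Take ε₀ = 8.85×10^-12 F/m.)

1.68×10^-3 A

(dE/dt)_max = V₀ω/d = 4.094×10^10 V/(m·s); ω = 3.65×10^6 rad/s.
I_d,max = ε₀ A (dE/dt)_max = (8.85×10^-12)(4.632×10^-3)(4.094×10^10) = 1.68×10^-3 A.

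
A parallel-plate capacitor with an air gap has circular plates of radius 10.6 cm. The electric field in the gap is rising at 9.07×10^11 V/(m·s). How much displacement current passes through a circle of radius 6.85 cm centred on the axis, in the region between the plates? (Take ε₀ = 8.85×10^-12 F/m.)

Total displacement current: I_d = ε₀(πR²)(dE/dt) = (8.85×10^-12)(0.03530)(9.07×10^11) = 0.2834 A.
Since J_d is uniform, the enclosed fraction is (r/R)² = 0.4176, giving I_d,enc = 0.118 A.

0.118 A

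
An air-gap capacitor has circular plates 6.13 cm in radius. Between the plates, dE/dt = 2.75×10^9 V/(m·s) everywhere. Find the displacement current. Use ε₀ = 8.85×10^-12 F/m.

2.87×10^-4 A

The displacement current is ε₀ times dΦ_E/dt = ε₀ A dE/dt = (8.85×10^-12)(0.01181)(2.75×10^9) = 2.87×10^-4 A.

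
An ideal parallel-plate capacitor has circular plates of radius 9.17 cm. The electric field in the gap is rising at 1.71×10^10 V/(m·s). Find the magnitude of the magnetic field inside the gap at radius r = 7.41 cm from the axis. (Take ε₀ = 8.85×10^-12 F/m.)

Total displacement current: I_d = ε₀(πR²)(dE/dt) = (8.85×10^-12)(0.02642)(1.71×10^10) = 3.998×10^-3 A.
∮B·dl = μ₀ I_d,enc with I_d,enc = I_d r²/R² = 2.611×10^-3 A; so B = μ₀ I_d,enc/(2πr) = 7.05×10^-9 T.

7.05×10^-9 T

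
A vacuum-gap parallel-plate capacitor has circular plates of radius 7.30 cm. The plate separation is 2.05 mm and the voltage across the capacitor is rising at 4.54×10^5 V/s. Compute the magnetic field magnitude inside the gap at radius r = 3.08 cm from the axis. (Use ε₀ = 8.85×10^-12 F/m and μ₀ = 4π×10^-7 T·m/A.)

With E = V/d, dE/dt = 2.215×10^8 V/(m·s) and πR² = 0.01674 m², giving I_d = ε₀ πR² dE/dt = 3.282×10^-5 A.
An Ampèrian loop of radius r encloses a fraction (r/R)² of I_d. Then B·2πr = μ₀ I_d (r/R)², giving B = μ₀ I_d r/(2πR²) = 3.79×10^-11 T.

3.79×10^-11 T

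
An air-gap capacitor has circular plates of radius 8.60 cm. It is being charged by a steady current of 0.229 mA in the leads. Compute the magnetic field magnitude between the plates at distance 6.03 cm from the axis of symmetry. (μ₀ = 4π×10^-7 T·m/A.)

Between the plates the displacement current equals the wire current: I_d = 0.229 mA = 2.29×10^-4 A.
An Ampèrian loop of radius r encloses a fraction (r/R)² of I_d. Then B·2πr = μ₀ I_d (r/R)², giving B = μ₀ I_d r/(2πR²) = 3.73×10^-10 T.

3.73×10^-10 T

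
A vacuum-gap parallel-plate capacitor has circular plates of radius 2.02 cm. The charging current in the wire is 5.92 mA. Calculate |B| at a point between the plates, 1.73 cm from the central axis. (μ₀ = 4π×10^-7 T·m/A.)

5.02×10^-8 T

Between the plates the displacement current equals the wire current: I_d = 5.92 mA = 5.92×10^-3 A.
∮B·dl = μ₀ I_d,enc with I_d,enc = I_d r²/R² = 4.342×10^-3 A; so B = μ₀ I_d,enc/(2πr) = 5.02×10^-8 T.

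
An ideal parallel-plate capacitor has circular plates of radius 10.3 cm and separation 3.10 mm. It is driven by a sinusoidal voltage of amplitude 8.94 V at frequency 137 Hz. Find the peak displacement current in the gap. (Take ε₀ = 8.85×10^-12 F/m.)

The displacement current equals the conduction current C dV/dt, which peaks at C V₀ ω.
With C = ε₀A/d = (8.85×10^-12)(0.03333)/(3.10×10^-3) = 9.515×10^-11 F and ω = 2πf = 860.8 rad/s, I_d,max = (9.515×10^-11)(8.94)(860.8) = 7.32×10^-7 A.

7.32×10^-7 A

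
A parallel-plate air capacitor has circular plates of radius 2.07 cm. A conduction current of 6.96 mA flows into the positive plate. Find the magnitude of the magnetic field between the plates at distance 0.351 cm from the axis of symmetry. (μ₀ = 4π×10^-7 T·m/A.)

1.14×10^-8 T

By continuity the displacement current in the gap matches the conduction current: I_d = 6.96×10^-3 A.
An Ampèrian loop of radius r encloses a fraction (r/R)² of I_d. Then B·2πr = μ₀ I_d (r/R)², giving B = μ₀ I_d r/(2πR²) = 1.14×10^-8 T.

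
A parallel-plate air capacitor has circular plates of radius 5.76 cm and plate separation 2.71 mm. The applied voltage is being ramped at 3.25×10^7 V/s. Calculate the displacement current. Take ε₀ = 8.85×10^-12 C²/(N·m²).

1.11×10^-3 A

C = ε₀A/d = (8.85×10^-12)(0.01042)/(2.71×10^-3) = 3.403×10^-11 F.
I_d = C dV/dt = (3.403×10^-11)(3.25×10^7) = 1.11×10^-3 A.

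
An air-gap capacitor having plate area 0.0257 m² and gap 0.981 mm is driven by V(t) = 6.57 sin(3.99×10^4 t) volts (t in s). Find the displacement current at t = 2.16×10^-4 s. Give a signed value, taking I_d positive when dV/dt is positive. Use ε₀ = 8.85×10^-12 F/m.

-4.21×10^-5 A

C = ε₀A/d = (8.85×10^-12)(0.0257)/(9.81×10^-4) = 2.319×10^-10 F. dV/dt = V₀ω·cos(ωt); at ωt = 8.6184 rad this factor is -0.6921.
I_d = C dV/dt = (2.319×10^-10)(6.57)(3.99×10^4)(-0.6921) = -4.21×10^-5 A.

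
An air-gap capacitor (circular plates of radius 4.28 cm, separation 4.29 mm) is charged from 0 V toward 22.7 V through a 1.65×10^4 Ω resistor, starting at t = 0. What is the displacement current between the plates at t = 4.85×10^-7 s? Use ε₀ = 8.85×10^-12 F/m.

C = ε₀A/d = (8.85×10^-12)(5.755×10^-3)/(4.29×10^-3) = 1.187×10^-11 F and τ = RC = 1.959×10^-7 s. I_d in the gap equals the RC charging current.
I_d(t) = (V₀/R) e^(−t/τ) = 1.376×10^-3 · e^(−2.476) = 1.16×10^-4 A.

1.16×10^-4 A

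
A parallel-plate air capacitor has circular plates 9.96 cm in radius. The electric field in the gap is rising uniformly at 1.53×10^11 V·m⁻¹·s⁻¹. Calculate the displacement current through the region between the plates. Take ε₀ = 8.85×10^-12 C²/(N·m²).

The displacement current is ε₀ times dΦ_E/dt = ε₀ A dE/dt = (8.85×10^-12)(0.03117)(1.53×10^11) = 0.0422 A.

0.0422 A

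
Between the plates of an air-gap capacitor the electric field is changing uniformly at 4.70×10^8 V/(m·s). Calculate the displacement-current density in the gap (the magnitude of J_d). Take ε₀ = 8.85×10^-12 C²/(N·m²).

J_d = ε₀ dE/dt = (8.85×10^-12)(4.70×10^8) = 4.16×10^-3 A/m².

4.16×10^-3 A/m²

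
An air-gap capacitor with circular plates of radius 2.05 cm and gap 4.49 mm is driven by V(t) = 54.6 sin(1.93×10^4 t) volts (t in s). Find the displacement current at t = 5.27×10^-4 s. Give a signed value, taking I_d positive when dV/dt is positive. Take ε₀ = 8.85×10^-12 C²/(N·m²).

dV/dt = (54.6)(1.93×10^4)·cos(10.1711) = -7.737×10^5 V/s.
I_d = C dV/dt with C = ε₀A/d = (8.85×10^-12)(1.320×10^-3)/(4.49×10^-3) = 2.602×10^-12 F, so I_d = (2.602×10^-12)(-7.737×10^5) = -2.01×10^-6 A.

-2.01×10^-6 A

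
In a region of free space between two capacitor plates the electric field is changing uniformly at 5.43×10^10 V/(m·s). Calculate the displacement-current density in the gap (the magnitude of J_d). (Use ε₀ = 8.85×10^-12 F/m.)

0.481 A/m²

J_d = ε₀ ∂E/∂t, so J_d = 0.481 A/m².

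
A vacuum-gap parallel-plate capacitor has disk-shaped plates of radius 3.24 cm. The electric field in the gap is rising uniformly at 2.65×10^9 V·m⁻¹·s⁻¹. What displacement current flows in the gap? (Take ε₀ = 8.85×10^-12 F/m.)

I_d = ε₀ A (dE/dt) = (8.85×10^-12)(3.298×10^-3 m²)(2.65×10^9) = 7.73×10^-5 A.

7.73×10^-5 A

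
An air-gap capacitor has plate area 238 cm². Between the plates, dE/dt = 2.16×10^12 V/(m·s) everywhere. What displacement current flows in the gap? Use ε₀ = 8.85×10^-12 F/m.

The displacement current is ε₀ times dΦ_E/dt = ε₀ A dE/dt = (8.85×10^-12)(0.0238)(2.16×10^12) = 0.455 A.

0.455 A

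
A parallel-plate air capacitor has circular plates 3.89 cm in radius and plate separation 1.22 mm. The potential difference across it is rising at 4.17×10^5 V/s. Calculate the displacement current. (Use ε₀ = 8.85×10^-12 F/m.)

1.44×10^-5 A

The field between the plates is E = V/d, so dE/dt = (4.17×10^5)/(1.22×10^-3 m) = 3.418×10^8 V/(m·s).
I_d = ε₀ A (dE/dt) = (8.85×10^-12)(4.754×10^-3)(3.418×10^8) = 1.44×10^-5 A.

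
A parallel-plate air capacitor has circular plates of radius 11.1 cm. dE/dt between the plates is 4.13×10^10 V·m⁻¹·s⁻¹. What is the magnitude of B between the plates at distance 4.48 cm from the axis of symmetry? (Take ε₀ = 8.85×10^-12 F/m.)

1.03×10^-8 T

I_d = ε₀ dΦ_E/dt = ε₀ πR² (dE/dt) = (8.85×10^-12)(0.03871)(4.13×10^10) = 0.01415 A through the full plate area.
∮B·dl = μ₀ I_d,enc with I_d,enc = I_d r²/R² = 2.305×10^-3 A; so B = μ₀ I_d,enc/(2πr) = 1.03×10^-8 T.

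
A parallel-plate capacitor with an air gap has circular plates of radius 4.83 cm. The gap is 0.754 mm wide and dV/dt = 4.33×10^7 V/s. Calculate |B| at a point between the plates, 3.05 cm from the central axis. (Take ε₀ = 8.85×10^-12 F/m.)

I_d = C dV/dt with C = ε₀πR²/d = 8.602×10^-11 F, so I_d = (8.602×10^-11)(4.33×10^7) = 3.725×10^-3 A.
For r < R the Ampère–Maxwell law gives B(2πr) = μ₀ I_d (r²/R²), so B = μ₀ I_d r/(2πR²) = (4π×10^-7)(3.725×10^-3)(0.0305)/(2π·0.0483²) = 9.74×10^-9 T.

9.74×10^-9 T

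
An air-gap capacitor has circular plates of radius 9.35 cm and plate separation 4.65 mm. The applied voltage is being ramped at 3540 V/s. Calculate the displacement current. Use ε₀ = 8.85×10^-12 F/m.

The displacement current equals the charging current C dV/dt. With C = ε₀A/d = (8.85×10^-12)(0.02746)/(4.65×10^-3) = 5.226×10^-11 F, I_d = (5.226×10^-11)(3540) = 1.85×10^-7 A.

1.85×10^-7 A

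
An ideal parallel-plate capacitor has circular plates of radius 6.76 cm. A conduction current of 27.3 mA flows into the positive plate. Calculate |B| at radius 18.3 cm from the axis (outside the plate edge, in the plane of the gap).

No conduction current crosses the gap, so I_d there equals the 0.0273 A in the leads.
With r > R the enclosed displacement current is the full I_d; B = μ₀ I_d / (2πr) = 2.98×10^-8 T.

2.98×10^-8 T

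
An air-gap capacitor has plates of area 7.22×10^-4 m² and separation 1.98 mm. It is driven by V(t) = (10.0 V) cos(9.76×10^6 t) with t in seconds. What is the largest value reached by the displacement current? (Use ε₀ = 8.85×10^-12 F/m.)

(dE/dt)_max = V₀ω/d = 4.929×10^10 V/(m·s); ω = 9.76×10^6 rad/s.
I_d,max = ε₀ A (dE/dt)_max = (8.85×10^-12)(7.22×10^-4)(4.929×10^10) = 3.15×10^-4 A.

3.15×10^-4 A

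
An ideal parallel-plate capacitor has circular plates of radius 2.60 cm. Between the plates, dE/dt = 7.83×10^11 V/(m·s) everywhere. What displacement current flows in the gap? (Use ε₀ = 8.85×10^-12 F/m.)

0.0147 A

I_d = ε₀ A (dE/dt) = (8.85×10^-12)(2.124×10^-3 m²)(7.83×10^11) = 0.0147 A.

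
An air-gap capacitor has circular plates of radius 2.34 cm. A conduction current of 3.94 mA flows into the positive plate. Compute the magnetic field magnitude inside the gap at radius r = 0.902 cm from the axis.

1.30×10^-8 T

No conduction current crosses the gap, so I_d there equals the 3.94×10^-3 A in the leads.
An Ampèrian loop of radius r encloses a fraction (r/R)² of I_d. Then B·2πr = μ₀ I_d (r/R)², giving B = μ₀ I_d r/(2πR²) = 1.30×10^-8 T.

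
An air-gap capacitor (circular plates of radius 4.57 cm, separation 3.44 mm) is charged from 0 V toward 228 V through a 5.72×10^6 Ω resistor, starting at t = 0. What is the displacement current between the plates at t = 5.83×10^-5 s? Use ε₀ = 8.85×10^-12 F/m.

C = ε₀A/d = (8.85×10^-12)(6.561×10^-3)/(3.44×10^-3) = 1.688×10^-11 F and τ = RC = 9.655×10^-5 s. I_d in the gap equals the RC charging current.
I_d(t) = (V₀/R) e^(−t/τ) = 3.986×10^-5 · e^(−0.6038) = 2.18×10^-5 A.

2.18×10^-5 A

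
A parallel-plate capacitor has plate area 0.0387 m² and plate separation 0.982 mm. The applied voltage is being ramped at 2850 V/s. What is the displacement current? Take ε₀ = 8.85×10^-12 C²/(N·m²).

The field between the plates is E = V/d, so dE/dt = (2850)/(9.82×10^-4 m) = 2.902×10^6 V/(m·s).
I_d = ε₀ A (dE/dt) = (8.85×10^-12)(0.0387)(2.902×10^6) = 9.94×10^-7 A.

9.94×10^-7 A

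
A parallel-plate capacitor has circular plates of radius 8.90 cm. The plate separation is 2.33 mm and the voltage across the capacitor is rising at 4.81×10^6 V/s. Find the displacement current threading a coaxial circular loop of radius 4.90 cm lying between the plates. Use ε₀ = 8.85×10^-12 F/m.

With E = V/d, dE/dt = 2.064×10^9 V/(m·s) and πR² = 0.02488 m², giving I_d = ε₀ πR² dE/dt = 4.545×10^-4 A.
Through an area πr² the displacement current is I_d·(πr²/πR²) = I_d (r/R)² = 1.38×10^-4 A.

1.38×10^-4 A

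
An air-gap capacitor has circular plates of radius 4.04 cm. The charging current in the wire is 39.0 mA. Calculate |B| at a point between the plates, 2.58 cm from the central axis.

1.23×10^-7 T

Between the plates the displacement current equals the wire current: I_d = 39.0 mA = 0.0390 A.
∮B·dl = μ₀ I_d,enc with I_d,enc = I_d r²/R² = 0.01591 A; so B = μ₀ I_d,enc/(2πr) = 1.23×10^-7 T.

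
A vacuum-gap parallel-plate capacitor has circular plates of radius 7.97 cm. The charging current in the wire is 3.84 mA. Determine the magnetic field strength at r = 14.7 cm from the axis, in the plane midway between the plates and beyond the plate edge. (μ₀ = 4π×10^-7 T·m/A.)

No conduction current crosses the gap, so I_d there equals the 3.84×10^-3 A in the leads.
Outside the plates the loop encloses all of I_d, so B·2πr = μ₀ I_d and B = 5.22×10^-9 T.

5.22×10^-9 T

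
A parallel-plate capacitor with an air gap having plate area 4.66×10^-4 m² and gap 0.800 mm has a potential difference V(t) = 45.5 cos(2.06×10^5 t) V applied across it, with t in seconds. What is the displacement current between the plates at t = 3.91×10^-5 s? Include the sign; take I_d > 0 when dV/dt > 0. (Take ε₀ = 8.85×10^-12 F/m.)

-4.73×10^-5 A

dV/dt = (45.5)(2.06×10^5)·−sin(8.0546) = -9.185×10^6 V/s.
I_d = C dV/dt with C = ε₀A/d = (8.85×10^-12)(4.66×10^-4)/(8.00×10^-4) = 5.155×10^-12 F, so I_d = (5.155×10^-12)(-9.185×10^6) = -4.73×10^-5 A.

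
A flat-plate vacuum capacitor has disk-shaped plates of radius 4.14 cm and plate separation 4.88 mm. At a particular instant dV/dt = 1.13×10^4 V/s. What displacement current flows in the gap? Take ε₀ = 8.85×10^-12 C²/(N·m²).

The displacement current equals the charging current C dV/dt. With C = ε₀A/d = (8.85×10^-12)(5.385×10^-3)/(4.88×10^-3) = 9.766×10^-12 F, I_d = (9.766×10^-12)(1.13×10^4) = 1.10×10^-7 A.

1.10×10^-7 A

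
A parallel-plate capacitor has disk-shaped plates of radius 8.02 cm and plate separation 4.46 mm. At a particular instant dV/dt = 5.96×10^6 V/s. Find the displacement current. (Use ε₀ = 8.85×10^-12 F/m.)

2.39×10^-4 A

E = V/d so dE/dt = (dV/dt)/d = 1.336×10^9 V/(m·s), and I_d = ε₀ A dE/dt = (8.85×10^-12)(0.02021)(1.336×10^9) = 2.39×10^-4 A.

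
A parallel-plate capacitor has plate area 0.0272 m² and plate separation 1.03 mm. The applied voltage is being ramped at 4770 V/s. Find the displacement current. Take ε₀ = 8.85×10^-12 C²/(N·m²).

1.11×10^-6 A

E = V/d so dE/dt = (dV/dt)/d = 4.631×10^6 V/(m·s), and I_d = ε₀ A dE/dt = (8.85×10^-12)(0.0272)(4.631×10^6) = 1.11×10^-6 A.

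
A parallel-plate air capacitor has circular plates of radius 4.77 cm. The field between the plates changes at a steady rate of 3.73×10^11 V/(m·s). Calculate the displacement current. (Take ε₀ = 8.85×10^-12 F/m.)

With a uniform field, Φ_E = EA, so I_d = ε₀ A dE/dt = 0.0236 A.

0.0236 A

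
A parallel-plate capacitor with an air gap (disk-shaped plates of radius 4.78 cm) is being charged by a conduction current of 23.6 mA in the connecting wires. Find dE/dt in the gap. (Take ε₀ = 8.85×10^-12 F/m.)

3.72×10^11 V/(m·s)

By continuity, I_d in the gap equals the 23.6 mA flowing in the wire.
Inverting I_d = ε₀ A dE/dt gives dE/dt = 0.0236 / (8.85×10^-12 · 7.178×10^-3) = 3.72×10^11 V/(m·s).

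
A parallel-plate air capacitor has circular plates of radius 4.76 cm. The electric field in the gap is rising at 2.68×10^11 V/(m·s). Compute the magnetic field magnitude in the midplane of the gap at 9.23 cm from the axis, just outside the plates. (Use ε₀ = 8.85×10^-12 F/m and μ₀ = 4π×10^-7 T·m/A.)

3.66×10^-8 T

Total displacement current: I_d = ε₀(πR²)(dE/dt) = (8.85×10^-12)(7.118×10^-3)(2.68×10^11) = 0.01688 A.
With r > R the enclosed displacement current is the full I_d; B = μ₀ I_d / (2πr) = 3.66×10^-8 T.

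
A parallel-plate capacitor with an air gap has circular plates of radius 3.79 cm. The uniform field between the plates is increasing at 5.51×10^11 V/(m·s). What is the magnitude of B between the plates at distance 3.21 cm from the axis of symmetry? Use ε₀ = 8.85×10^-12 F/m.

I_d = ε₀ dΦ_E/dt = ε₀ πR² (dE/dt) = (8.85×10^-12)(4.513×10^-3)(5.51×10^11) = 0.02201 A through the full plate area.
∮B·dl = μ₀ I_d,enc with I_d,enc = I_d r²/R² = 0.01579 A; so B = μ₀ I_d,enc/(2πr) = 9.84×10^-8 T.

9.84×10^-8 T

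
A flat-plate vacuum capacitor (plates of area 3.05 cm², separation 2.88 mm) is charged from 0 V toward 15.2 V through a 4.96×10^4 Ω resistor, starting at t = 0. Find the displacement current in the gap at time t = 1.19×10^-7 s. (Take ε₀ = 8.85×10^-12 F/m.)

2.37×10^-5 A

C = ε₀A/d = (8.85×10^-12)(3.05×10^-4)/(2.88×10^-3) = 9.372×10^-13 F, so τ = RC = 4.649×10^-8 s.
The conduction current is I(t) = (V₀/R) e^(−t/τ), and the displacement current between the plates equals it.
t/τ = 2.560; I_d = (15.2/4.96×10^4) · e^(−2.560) = (3.065×10^-4)(0.07730) = 2.37×10^-5 A.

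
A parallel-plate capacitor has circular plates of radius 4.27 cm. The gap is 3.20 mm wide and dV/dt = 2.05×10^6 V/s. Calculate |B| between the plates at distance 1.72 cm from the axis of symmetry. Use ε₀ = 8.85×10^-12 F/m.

With E = V/d, dE/dt = 6.406×10^8 V/(m·s) and πR² = 5.728×10^-3 m², giving I_d = ε₀ πR² dE/dt = 3.247×10^-5 A.
For r < R the Ampère–Maxwell law gives B(2πr) = μ₀ I_d (r²/R²), so B = μ₀ I_d r/(2πR²) = (4π×10^-7)(3.247×10^-5)(0.0172)/(2π·0.0427²) = 6.13×10^-11 T.

6.13×10^-11 T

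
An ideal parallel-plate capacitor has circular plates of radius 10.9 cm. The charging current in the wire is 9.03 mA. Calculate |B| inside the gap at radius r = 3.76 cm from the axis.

5.72×10^-9 T

By continuity the displacement current in the gap matches the conduction current: I_d = 9.03×10^-3 A.
∮B·dl = μ₀ I_d,enc with I_d,enc = I_d r²/R² = 1.075×10^-3 A; so B = μ₀ I_d,enc/(2πr) = 5.72×10^-9 T.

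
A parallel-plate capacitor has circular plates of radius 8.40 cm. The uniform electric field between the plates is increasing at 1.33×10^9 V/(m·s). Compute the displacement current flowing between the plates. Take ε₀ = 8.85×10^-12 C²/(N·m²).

2.61×10^-4 A

With a uniform field, Φ_E = EA, so I_d = ε₀ A dE/dt = 2.61×10^-4 A.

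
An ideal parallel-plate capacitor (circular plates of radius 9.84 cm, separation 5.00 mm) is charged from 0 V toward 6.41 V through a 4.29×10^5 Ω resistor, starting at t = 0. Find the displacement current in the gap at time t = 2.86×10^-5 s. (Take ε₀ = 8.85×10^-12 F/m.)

With C = ε₀A/d = (8.85×10^-12)(0.03042)/(5.00×10^-3) = 5.384×10^-11 F, the time constant is τ = RC = 2.310×10^-5 s, so t/τ = 1.238 and e^(−t/τ) = 0.2900.
I_d = I_cond = (V₀/R) e^(−t/τ) = (1.494×10^-5)(0.2900) = 4.33×10^-6 A.

4.33×10^-6 A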